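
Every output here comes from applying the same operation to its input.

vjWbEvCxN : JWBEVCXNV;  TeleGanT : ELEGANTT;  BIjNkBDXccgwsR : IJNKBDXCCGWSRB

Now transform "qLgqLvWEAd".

LGQLVWEADQ

The pattern: move the first character to the end, then convert every letter to uppercase.
Applying both steps to "qLgqLvWEAd": "LgqLvWEAdq", then "LGQLVWEADQ".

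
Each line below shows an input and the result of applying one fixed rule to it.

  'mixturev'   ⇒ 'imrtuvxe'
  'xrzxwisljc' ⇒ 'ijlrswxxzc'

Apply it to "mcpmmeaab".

abcemmmpa

Looking at the pairs, the operation is to sort the characters into alphabetical order, then move the first character to the end.
Applying that to "mcpmmeaab" gives "abcemmmpa".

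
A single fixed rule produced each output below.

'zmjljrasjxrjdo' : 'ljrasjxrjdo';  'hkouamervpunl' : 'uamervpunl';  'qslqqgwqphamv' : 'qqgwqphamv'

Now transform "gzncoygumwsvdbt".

coygumwsvdbt

Rule — delete the first 3 characters.
Doing the same to "gzncoygumwsvdbt": "coygumwsvdbt".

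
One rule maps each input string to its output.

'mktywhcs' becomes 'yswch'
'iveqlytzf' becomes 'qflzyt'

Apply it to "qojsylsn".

The pattern: delete the first 3 characters, then take characters alternately from the front and the back (1st, last, 2nd, 2nd-last, ...).
For "qojsylsn", step one produces "sylsn"; step two turns that into "snysl".

snysl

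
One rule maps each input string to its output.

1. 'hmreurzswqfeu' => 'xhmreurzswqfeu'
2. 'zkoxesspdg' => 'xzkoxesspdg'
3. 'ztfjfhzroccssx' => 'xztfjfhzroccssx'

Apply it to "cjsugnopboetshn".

xcjsugnopboetshn

In each case the input is transformed by: prepend "x".
Doing the same to "cjsugnopboetshn": "xcjsugnopboetshn".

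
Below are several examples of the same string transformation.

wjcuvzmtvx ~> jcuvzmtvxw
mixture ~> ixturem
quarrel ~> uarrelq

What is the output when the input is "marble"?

In each case the input is transformed by: move the first character to the end.
On "marble" that produces "arblem".

arblem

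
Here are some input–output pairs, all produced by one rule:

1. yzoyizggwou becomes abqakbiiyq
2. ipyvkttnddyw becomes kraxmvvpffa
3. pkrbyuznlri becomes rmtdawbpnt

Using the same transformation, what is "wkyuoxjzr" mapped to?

ymawqzlb

In each case the input is transformed by: delete the last character, then shift every letter 2 places forward in the alphabet (wrapping around).
Applying both steps to "wkyuoxjzr": "wkyuoxjz", then "ymawqzlb".
(Check on "pkrbyuznlri": → "pkrbyuznlr" → "rmtdawbpnt" ✓)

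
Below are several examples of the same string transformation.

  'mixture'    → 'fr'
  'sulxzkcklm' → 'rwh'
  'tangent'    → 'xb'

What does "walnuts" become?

Each output is the input with this applied: shift every letter 3 places backward in the alphabet (wrapping around), then keep one character in every 3, starting at position 2 (positions 2nd, 5th, 8th, ...).
"walnuts" → "txikrqp" → "xr".
(Check on "mixture": → "jfuqrob" → "fr" ✓)

xr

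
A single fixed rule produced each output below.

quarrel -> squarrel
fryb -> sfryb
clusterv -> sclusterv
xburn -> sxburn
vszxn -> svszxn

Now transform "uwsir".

In each case the input is transformed by: prepend "s".
So "uwsir" becomes "suwsir".

suwsir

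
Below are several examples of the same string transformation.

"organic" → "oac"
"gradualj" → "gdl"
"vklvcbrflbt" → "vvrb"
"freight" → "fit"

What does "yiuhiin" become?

yhn

The transformation: keep one character in every 3, starting at position 1 (positions 1st, 4th, 7th, ...).
"yiuhiin" → "yhn".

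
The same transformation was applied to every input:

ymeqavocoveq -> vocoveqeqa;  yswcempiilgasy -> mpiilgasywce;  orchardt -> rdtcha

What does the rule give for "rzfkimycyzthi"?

mycyzthifki

The pattern: delete the first 2 characters, then move the first 3 characters to the end (rotate left by 3).
Doing the same to "rzfkimycyzthi": "mycyzthifki".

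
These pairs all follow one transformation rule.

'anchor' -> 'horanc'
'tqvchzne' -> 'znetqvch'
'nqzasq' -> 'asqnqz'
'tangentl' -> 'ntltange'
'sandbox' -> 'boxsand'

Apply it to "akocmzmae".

Each output is the input with this applied: move the last 3 characters to the front (rotate right by 3).
So "akocmzmae" becomes "maeakocmz".

maeakocmz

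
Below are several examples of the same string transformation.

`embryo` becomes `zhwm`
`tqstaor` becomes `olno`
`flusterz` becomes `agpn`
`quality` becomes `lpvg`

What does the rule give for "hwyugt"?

Each output is the input with this applied: shift every letter 5 places backward in the alphabet (wrapping around), then keep only the first 4 characters.
Applying both steps to "hwyugt": "crtpbo", then "crtp".
(Check on "embryo": → "zhwmtj" → "zhwm" ✓)

crtp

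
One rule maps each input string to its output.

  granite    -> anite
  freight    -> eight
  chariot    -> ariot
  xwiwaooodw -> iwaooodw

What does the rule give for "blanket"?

The pattern: delete the first 2 characters.
On "blanket" that produces "anket".

anket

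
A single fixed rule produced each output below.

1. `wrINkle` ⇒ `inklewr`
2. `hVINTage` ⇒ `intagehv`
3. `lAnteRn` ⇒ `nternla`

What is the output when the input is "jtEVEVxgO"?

evevxgojt

Looking at the pairs, the operation is to move the first 2 characters to the end (rotate left by 2), then convert every letter to lowercase.
On "jtEVEVxgO": the first step gives "EVEVxgOjt", and the second then gives "evevxgojt".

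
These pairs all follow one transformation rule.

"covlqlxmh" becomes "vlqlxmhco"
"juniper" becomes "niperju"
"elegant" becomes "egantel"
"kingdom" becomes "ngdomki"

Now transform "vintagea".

ntageavi

The pattern: move the first 2 characters to the end (rotate left by 2).
Applying that to "vintagea" gives "ntageavi".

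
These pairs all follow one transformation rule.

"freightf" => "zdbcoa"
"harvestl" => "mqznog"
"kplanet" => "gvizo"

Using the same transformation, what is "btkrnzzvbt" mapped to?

fmiuuqwo

Looking at the pairs, the operation is to shift every letter 5 places backward in the alphabet (wrapping around), then delete the first 2 characters.
Starting from "btkrnzzvbt": after the first operation, "wofmiuuqwo"; after the second, "fmiuuqwo".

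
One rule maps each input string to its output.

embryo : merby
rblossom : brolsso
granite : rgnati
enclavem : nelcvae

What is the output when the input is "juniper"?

ujinep

The transformation: delete the last character, then swap each adjacent pair of characters (1↔2, 3↔4, ...).
Starting from "juniper": after the first operation, "junipe"; after the second, "ujinep".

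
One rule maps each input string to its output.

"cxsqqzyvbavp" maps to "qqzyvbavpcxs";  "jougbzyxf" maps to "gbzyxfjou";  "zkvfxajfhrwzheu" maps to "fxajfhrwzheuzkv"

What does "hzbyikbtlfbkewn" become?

yikbtlfbkewnhzb

Looking at the pairs, the operation is to move the first 3 characters to the end (rotate left by 3).
On "hzbyikbtlfbkewn" that produces "yikbtlfbkewnhzb".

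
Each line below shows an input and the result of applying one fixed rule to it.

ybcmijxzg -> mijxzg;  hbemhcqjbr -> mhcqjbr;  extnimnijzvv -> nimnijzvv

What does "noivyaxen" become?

vyaxen

The rule is to delete the first 3 characters.
"noivyaxen" → "vyaxen".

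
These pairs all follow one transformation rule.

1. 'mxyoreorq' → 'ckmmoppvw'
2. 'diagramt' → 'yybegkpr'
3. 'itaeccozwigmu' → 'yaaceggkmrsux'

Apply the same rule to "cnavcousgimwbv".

In each case the input is transformed by: sort the characters into alphabetical order, then shift every letter 2 places backward in the alphabet (wrapping around).
Starting from "cnavcousgimwbv": after the first operation, "abccgimnosuvvw"; after the second, "yzaaegklmqsttu".

yzaaegklmqsttu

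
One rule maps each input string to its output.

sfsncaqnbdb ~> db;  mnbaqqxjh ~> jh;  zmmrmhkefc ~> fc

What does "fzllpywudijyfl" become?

Each output is the input with this applied: keep only the last 2 characters.
On "fzllpywudijyfl" that produces "fl".

fl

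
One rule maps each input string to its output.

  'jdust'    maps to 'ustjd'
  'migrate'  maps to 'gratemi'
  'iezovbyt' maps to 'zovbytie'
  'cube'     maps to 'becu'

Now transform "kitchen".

tchenki

The pattern: move the first 2 characters to the end (rotate left by 2).
"kitchen" → "tchenki".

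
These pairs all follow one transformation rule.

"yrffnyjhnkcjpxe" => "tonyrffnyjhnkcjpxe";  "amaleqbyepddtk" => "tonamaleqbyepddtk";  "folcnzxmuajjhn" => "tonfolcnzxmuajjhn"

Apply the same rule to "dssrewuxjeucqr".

Each output is the input with this applied: prepend "ton".
Applying that to "dssrewuxjeucqr" gives "tondssrewuxjeucqr".

tondssrewuxjeucqr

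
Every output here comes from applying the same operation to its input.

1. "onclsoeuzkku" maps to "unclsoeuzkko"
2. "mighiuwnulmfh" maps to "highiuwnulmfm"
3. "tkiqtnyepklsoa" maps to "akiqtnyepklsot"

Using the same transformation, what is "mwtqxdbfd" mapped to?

The transformation: swap the first and last characters.
On "mwtqxdbfd" that produces "dwtqxdbfm".

dwtqxdbfm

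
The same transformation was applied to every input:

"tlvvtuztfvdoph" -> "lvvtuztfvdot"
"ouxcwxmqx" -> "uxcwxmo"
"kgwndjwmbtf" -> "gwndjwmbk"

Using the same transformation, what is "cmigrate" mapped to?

migrac

In each case the input is transformed by: delete the last 2 characters, then move the first character to the end.
Starting from "cmigrate": after the first operation, "cmigra"; after the second, "migrac".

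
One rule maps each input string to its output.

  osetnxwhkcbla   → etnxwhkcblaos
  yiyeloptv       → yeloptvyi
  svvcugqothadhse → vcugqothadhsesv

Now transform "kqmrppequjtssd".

Rule — move the first 2 characters to the end (rotate left by 2).
So "kqmrppequjtssd" becomes "mrppequjtssdkq".

mrppequjtssdkq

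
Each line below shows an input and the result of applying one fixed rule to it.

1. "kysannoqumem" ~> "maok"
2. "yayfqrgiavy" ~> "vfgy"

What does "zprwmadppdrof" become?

fwddz

What's happening: keep one character in every 3, starting at position 1 (positions 1st, 4th, 7th, ...), then swap the first and last characters.
For "zprwmadppdrof", step one produces "zwddf"; step two turns that into "fwddz".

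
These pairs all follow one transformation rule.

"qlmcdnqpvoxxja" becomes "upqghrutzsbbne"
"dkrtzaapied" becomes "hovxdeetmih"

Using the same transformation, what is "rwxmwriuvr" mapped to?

vabqavmyzv

What's happening: shift every letter 4 places forward in the alphabet (wrapping around).
On "rwxmwriuvr" that produces "vabqavmyzv".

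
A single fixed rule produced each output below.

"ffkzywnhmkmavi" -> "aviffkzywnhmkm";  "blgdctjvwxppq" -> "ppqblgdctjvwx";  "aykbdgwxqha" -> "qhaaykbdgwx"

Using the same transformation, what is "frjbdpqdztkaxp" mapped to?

The pattern: move the last 3 characters to the front (rotate right by 3).
Applying that to "frjbdpqdztkaxp" gives "axpfrjbdpqdztk".

axpfrjbdpqdztk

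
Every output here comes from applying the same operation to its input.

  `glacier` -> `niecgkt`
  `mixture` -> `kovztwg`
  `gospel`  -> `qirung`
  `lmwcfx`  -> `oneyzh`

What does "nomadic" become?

qpcokfe

Each output is the input with this applied: swap each adjacent pair of characters (1↔2, 3↔4, ...), then shift every letter 2 places forward in the alphabet (wrapping around).
Applying both steps to "nomadic": "onamidc", then "qpcokfe".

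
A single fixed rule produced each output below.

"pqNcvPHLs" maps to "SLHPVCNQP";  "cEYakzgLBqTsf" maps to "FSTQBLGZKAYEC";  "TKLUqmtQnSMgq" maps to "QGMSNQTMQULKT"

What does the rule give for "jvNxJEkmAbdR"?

RDBAMKEJXNVJ

Rule — reverse the string, then convert every letter to uppercase.
For "jvNxJEkmAbdR", step one produces "RdbAmkEJxNvj"; step two turns that into "RDBAMKEJXNVJ".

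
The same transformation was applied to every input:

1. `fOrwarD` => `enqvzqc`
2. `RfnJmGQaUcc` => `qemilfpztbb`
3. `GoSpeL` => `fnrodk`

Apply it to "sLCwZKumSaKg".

rkbvyjtlrzjf

Looking at the pairs, the operation is to shift every letter 1 place backward in the alphabet (wrapping around), then convert every letter to lowercase.
Doing the same to "sLCwZKumSaKg": "rkbvyjtlrzjf".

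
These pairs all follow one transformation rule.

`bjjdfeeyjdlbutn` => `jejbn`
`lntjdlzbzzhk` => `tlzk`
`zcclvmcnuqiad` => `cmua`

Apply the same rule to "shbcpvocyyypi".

In each case the input is transformed by: keep one character in every 3, starting at position 3 (positions 3rd, 6th, 9th, ...).
Applying that to "shbcpvocyyypi" gives "bvyp".

bvyp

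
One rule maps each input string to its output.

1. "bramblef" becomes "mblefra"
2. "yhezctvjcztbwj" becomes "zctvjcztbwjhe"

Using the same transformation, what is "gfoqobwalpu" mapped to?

The pattern: delete the first character, then move the first 2 characters to the end (rotate left by 2).
Starting from "gfoqobwalpu": after the first operation, "foqobwalpu"; after the second, "qobwalpufo".

qobwalpufo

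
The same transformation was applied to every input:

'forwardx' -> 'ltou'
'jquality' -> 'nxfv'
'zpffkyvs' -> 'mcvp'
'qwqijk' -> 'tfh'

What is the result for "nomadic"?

lxf

Rule — shift every letter 3 places backward in the alphabet (wrapping around), then keep every other character starting from the second (positions 2nd, 4th, 6th, ...).
Starting from "nomadic": after the first operation, "kljxafz"; after the second, "lxf".
(Check on "zpffkyvs": → "wmcchvsp" → "mcvp" ✓)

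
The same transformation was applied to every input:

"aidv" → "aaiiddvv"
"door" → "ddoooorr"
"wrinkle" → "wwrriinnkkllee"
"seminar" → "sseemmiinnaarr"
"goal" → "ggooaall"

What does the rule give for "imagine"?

The pattern: double every character.
On "imagine" that produces "iimmaaggiinnee".

iimmaaggiinnee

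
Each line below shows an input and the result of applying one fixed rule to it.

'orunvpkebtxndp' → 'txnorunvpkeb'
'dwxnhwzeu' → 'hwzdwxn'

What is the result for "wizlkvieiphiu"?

The transformation: delete the last 2 characters, then move the last 3 characters to the front (rotate right by 3).
"wizlkvieiphiu" → "iphwizlkvie".
(Check on "dwxnhwzeu": → "dwxnhwz" → "hwzdwxn" ✓)

iphwizlkvie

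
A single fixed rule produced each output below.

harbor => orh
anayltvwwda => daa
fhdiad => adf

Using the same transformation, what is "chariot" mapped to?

otc

The transformation: move the last 2 characters to the front (rotate right by 2), then keep only the first 3 characters.
"chariot" → "otchari" → "otc".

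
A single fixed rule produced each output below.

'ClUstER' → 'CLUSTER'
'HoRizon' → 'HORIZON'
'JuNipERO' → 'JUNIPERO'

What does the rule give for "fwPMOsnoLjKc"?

FWPMOSNOLJKC

The transformation: convert every letter to uppercase.
On "fwPMOsnoLjKc" that produces "FWPMOSNOLJKC".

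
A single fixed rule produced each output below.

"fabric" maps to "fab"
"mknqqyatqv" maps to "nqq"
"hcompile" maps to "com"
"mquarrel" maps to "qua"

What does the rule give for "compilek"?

omp

Looking at the pairs, the operation is to swap the front and back halves of the string, then keep only the last 3 characters.
Starting from "compilek": after the first operation, "ilekcomp"; after the second, "omp".
(Check on "fabric": → "ricfab" → "fab" ✓)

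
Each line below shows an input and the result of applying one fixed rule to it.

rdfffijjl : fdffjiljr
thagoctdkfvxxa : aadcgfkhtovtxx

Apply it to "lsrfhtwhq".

hflhrqtsw

Looking at the pairs, the operation is to sort the characters into alphabetical order, then swap each adjacent pair of characters (1↔2, 3↔4, ...).
Doing the same to "lsrfhtwhq": "hflhrqtsw".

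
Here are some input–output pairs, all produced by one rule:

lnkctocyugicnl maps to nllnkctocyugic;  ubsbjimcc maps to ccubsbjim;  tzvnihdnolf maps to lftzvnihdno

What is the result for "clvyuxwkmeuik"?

ikclvyuxwkmeu

Rule — move the last 2 characters to the front (rotate right by 2).
Doing the same to "clvyuxwkmeuik": "ikclvyuxwkmeu".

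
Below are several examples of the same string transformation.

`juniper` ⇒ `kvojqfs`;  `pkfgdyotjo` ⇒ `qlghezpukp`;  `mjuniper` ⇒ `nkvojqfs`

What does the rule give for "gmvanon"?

Looking at the pairs, the operation is to shift every letter 1 place forward in the alphabet (wrapping around).
"gmvanon" → "hnwbopo".

hnwbopo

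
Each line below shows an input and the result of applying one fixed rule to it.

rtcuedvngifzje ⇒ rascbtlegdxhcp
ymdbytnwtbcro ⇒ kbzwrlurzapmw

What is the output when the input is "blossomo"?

The pattern: shift every letter 2 places backward in the alphabet (wrapping around), then move the first character to the end.
On "blossomo" that produces "jmqqmkmz".

jmqqmkmz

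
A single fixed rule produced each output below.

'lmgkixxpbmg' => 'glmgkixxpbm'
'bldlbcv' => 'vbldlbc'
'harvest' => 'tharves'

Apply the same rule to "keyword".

The transformation: move the last character to the front.
On "keyword" that produces "dkeywor".

dkeywor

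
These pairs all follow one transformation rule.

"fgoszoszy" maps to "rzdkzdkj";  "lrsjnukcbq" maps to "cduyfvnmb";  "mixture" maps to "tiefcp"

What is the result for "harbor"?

Looking at the pairs, the operation is to delete the first character, then shift every letter 11 places forward in the alphabet (wrapping around).
"harbor" → "arbor" → "lcmzc".

lcmzc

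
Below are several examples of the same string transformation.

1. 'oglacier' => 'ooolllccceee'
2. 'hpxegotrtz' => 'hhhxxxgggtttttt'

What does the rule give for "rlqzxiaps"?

rrrqqqxxxaaasss

Rule — keep every other character starting from the first (positions 1st, 3rd, 5th, ...), then repeat every character 3 times.
So "rlqzxiaps" becomes "rrrqqqxxxaaasss".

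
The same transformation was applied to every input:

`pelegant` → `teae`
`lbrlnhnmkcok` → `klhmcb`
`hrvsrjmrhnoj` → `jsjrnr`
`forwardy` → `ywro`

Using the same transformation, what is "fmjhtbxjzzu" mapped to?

zhbjm

Each output is the input with this applied: keep every other character starting from the second (positions 2nd, 4th, 6th, ...), then swap the first and last characters.
Working it through for "fmjhtbxjzzu": intermediate "mhbjz", final "zhbjm".
(Check on "lbrlnhnmkcok": → "blhmck" → "klhmcb" ✓)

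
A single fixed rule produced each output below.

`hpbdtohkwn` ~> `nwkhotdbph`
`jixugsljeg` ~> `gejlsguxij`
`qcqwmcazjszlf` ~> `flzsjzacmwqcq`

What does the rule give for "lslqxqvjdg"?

In each case the input is transformed by: reverse the string.
So "lslqxqvjdg" becomes "gdjvqxqlsl".

gdjvqxqlsl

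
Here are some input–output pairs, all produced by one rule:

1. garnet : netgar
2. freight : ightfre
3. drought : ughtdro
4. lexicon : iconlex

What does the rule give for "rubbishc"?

What's happening: move the first 3 characters to the end (rotate left by 3).
"rubbishc" → "bishcrub".

bishcrub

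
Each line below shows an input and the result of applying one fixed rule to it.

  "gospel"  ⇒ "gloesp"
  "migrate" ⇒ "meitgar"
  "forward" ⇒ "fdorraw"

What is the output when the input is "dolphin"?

Rule — take characters alternately from the front and the back (1st, last, 2nd, 2nd-last, ...).
Doing the same to "dolphin": "dnoilhp".

dnoilhp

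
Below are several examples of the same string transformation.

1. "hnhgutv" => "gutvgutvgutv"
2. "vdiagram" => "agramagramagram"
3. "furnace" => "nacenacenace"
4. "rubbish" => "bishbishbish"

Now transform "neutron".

The pattern: delete the first 3 characters, then write the whole string 3 times in a row.
"neutron" → "tron" → "trontrontron".

trontrontron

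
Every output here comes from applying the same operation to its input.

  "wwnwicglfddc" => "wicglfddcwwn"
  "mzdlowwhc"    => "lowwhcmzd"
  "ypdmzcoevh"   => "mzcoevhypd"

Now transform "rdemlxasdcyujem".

mlxasdcyujemrde

Looking at the pairs, the operation is to move the first 3 characters to the end (rotate left by 3).
So "rdemlxasdcyujem" becomes "mlxasdcyujemrde".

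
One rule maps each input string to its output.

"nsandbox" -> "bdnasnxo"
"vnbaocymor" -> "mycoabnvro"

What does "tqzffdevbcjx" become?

What's happening: move the last 2 characters to the front (rotate right by 2), then reverse the string.
Applying both steps to "tqzffdevbcjx": "jxtqzffdevbc", then "cbvedffzqtxj".

cbvedffzqtxj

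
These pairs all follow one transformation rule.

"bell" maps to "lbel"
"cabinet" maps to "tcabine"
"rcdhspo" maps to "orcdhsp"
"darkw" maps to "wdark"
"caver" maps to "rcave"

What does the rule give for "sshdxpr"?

The rule is to move the last character to the front.
On "sshdxpr" that produces "rsshdxp".

rsshdxp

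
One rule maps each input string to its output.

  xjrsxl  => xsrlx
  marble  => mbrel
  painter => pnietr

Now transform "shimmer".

Looking at the pairs, the operation is to swap each adjacent pair of characters (1↔2, 3↔4, ...), then delete the first character.
On "shimmer": the first step gives "hsmiemr", and the second then gives "smiemr".

smiemr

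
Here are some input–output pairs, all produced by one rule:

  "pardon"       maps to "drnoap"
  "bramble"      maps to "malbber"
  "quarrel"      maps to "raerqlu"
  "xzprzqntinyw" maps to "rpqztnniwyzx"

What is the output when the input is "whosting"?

soitgnhw

The transformation: move the first 2 characters to the end (rotate left by 2), then swap each adjacent pair of characters (1↔2, 3↔4, ...).
Applying both steps to "whosting": "ostingwh", then "soitgnhw".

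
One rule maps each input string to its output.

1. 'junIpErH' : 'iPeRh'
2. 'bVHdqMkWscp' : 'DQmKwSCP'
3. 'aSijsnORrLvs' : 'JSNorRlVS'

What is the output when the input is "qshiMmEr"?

The transformation: flip the case of every letter, then delete the first 3 characters.
"qshiMmEr" → "ImMeR".

ImMeR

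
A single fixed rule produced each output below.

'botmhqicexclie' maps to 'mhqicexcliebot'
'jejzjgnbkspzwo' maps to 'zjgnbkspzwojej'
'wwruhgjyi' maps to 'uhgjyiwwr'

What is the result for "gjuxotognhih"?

xotognhihgju

What's happening: move the first 3 characters to the end (rotate left by 3).
"gjuxotognhih" → "xotognhihgju".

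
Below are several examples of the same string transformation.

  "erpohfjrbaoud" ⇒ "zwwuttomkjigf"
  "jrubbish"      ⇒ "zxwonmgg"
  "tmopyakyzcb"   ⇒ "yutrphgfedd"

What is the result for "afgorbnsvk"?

Looking at the pairs, the operation is to shift every letter 5 places forward in the alphabet (wrapping around), then sort the characters into reverse alphabetical order.
Applying both steps to "afgorbnsvk": "fkltwgsxap", then "xwtsplkgfa".

xwtsplkgfa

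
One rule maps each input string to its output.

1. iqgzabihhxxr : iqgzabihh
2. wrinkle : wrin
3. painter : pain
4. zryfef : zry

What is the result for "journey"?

The pattern: delete the last 3 characters.
Applying that to "journey" gives "jour".

jour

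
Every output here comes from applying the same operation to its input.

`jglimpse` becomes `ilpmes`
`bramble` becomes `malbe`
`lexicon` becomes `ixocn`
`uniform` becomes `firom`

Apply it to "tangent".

The transformation: delete the first 2 characters, then swap each adjacent pair of characters (1↔2, 3↔4, ...).
Starting from "tangent": after the first operation, "ngent"; after the second, "gnnet".

gnnet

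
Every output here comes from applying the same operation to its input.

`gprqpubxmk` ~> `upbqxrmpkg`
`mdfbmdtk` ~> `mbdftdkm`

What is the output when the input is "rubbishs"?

Each output is the input with this applied: take characters alternately from the front and the back (1st, last, 2nd, 2nd-last, ...), then reverse the string.
On "rubbishs": the first step gives "rsuhbsbi", and the second then gives "ibsbhusr".

ibsbhusr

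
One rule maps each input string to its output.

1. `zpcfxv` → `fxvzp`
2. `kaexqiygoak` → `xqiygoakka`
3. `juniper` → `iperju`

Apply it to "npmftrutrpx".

The transformation: move the first 2 characters to the end (rotate left by 2), then delete the first character.
Working it through for "npmftrutrpx": intermediate "mftrutrpxnp", final "ftrutrpxnp".

ftrutrpxnp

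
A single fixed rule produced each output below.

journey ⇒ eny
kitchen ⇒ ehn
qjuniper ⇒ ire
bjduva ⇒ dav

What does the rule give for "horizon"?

Each output is the input with this applied: swap each adjacent pair of characters (1↔2, 3↔4, ...), then keep only the last 3 characters.
Starting from "horizon": after the first operation, "ohirozn"; after the second, "ozn".
(Check on "qjuniper": → "jqnupire" → "ire" ✓)

ozn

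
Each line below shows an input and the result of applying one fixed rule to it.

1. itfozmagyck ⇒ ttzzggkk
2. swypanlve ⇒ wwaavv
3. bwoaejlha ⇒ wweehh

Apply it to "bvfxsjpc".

The rule is to keep one character in every 3, starting at position 2 (positions 2nd, 5th, 8th, ...), then double every character.
Starting from "bvfxsjpc": after the first operation, "vsc"; after the second, "vvsscc".

vvsscc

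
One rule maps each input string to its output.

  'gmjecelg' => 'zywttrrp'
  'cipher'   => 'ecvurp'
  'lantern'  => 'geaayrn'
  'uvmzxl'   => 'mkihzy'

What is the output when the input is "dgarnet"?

The transformation: sort the characters into reverse alphabetical order, then shift every letter 13 places forward in the alphabet (wrapping around) — i.e. ROT13.
"dgarnet" → "geatrqn".

geatrqn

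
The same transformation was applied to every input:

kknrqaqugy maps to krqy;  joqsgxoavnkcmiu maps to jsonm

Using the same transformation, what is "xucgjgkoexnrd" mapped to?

xgkxd

Rule — keep one character in every 3, starting at position 1 (positions 1st, 4th, 7th, ...).
For "xucgjgkoexnrd" the result is "xgkxd".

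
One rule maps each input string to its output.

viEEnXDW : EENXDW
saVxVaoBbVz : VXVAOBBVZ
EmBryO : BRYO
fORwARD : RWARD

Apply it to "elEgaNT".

Looking at the pairs, the operation is to delete the first 2 characters, then convert every letter to uppercase.
Starting from "elEgaNT": after the first operation, "EgaNT"; after the second, "EGANT".

EGANT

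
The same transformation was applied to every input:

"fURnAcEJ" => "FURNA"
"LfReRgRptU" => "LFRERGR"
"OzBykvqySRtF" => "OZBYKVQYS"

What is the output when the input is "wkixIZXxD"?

WKIXIZ

The pattern: delete the last 3 characters, then convert every letter to uppercase.
Starting from "wkixIZXxD": after the first operation, "wkixIZ"; after the second, "WKIXIZ".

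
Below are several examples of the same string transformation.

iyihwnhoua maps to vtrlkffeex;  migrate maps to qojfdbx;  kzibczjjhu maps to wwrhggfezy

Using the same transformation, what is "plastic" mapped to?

Rule — sort the characters into reverse alphabetical order, then shift every letter 3 places backward in the alphabet (wrapping around).
"plastic" → "tsplica" → "qpmifzx".
(Check on "migrate": → "trmigea" → "qojfdbx" ✓)

qpmifzx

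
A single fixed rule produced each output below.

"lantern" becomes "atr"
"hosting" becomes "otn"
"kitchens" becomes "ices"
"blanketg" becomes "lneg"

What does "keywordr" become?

Rule — keep every other character starting from the second (positions 2nd, 4th, 6th, ...).
For "keywordr" the result is "ewrr".

ewrr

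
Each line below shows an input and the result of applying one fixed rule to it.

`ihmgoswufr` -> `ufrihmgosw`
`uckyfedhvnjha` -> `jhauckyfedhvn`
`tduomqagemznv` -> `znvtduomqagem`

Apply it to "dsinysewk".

Rule — move the last 3 characters to the front (rotate right by 3).
On "dsinysewk" that produces "ewkdsinys".

ewkdsinys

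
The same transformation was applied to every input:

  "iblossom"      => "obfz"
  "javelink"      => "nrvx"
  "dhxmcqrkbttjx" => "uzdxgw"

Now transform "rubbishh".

Rule — keep every other character starting from the second (positions 2nd, 4th, 6th, ...), then shift every letter 13 places forward in the alphabet (wrapping around) — i.e. ROT13.
Starting from "rubbishh": after the first operation, "ubsh"; after the second, "hofu".

hofu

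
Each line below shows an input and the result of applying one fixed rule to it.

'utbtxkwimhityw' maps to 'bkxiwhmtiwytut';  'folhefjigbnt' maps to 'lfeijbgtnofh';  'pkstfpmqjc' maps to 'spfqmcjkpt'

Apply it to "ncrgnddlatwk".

The transformation: swap each adjacent pair of characters (1↔2, 3↔4, ...), then move the first 3 characters to the end (rotate left by 3).
For "ncrgnddlatwk", step one produces "cngrdnldtakw"; step two turns that into "rdnldtakwcng".

rdnldtakwcng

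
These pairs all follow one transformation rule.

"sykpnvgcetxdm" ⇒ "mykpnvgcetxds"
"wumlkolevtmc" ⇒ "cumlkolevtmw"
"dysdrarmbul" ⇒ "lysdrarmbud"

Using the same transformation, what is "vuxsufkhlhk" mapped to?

The transformation: swap the first and last characters.
Doing the same to "vuxsufkhlhk": "kuxsufkhlhv".

kuxsufkhlhv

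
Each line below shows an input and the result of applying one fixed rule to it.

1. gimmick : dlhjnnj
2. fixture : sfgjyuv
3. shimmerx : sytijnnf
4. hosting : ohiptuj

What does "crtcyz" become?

zadsud

In each case the input is transformed by: shift every letter 1 place forward in the alphabet (wrapping around), then move the last 2 characters to the front (rotate right by 2).
Working it through for "crtcyz": intermediate "dsudza", final "zadsud".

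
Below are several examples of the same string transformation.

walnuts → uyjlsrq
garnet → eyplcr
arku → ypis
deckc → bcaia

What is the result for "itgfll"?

The pattern: shift every letter 2 places backward in the alphabet (wrapping around).
On "itgfll" that produces "gredjj".

gredjj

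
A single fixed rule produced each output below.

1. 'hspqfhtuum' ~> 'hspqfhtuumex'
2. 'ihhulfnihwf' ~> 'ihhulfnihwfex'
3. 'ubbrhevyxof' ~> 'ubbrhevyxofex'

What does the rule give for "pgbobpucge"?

pgbobpucgeex

The rule is to append "ex".
Applying that to "pgbobpucge" gives "pgbobpucgeex".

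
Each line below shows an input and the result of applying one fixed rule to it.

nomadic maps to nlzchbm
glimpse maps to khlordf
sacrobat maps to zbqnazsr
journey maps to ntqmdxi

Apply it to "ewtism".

In each case the input is transformed by: shift every letter 1 place backward in the alphabet (wrapping around), then move the first character to the end.
Starting from "ewtism": after the first operation, "dvshrl"; after the second, "vshrld".

vshrld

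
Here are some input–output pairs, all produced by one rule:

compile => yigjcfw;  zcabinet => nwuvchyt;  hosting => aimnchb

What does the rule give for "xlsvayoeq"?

What's happening: swap the first and last characters, then shift every letter 6 places backward in the alphabet (wrapping around).
Working it through for "xlsvayoeq": intermediate "qlsvayoex", final "kfmpusiyr".

kfmpusiyr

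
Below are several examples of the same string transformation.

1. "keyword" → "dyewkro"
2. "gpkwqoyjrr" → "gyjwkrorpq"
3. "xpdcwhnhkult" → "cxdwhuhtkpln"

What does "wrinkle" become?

ewirknl

Looking at the pairs, the operation is to sort the characters into alphabetical order, then take characters alternately from the front and the back (1st, last, 2nd, 2nd-last, ...).
Applying both steps to "wrinkle": "eiklnrw", then "ewirknl".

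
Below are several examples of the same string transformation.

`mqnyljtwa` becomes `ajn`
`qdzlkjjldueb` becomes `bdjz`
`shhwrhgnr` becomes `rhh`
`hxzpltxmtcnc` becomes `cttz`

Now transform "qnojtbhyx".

Looking at the pairs, the operation is to keep one character in every 3, starting at position 3 (positions 3rd, 6th, 9th, ...), then reverse the string.
Applying both steps to "qnojtbhyx": "obx", then "xbo".

xbo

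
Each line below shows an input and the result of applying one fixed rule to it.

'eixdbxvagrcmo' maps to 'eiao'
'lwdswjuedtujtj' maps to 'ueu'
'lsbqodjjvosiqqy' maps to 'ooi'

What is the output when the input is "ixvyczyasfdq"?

Each output is the input with this applied: keep only the vowels.
For "ixvyczyasfdq" the result is "ia".

ia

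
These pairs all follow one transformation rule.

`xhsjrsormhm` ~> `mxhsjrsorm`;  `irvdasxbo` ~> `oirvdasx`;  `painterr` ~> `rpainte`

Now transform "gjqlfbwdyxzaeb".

What's happening: move the last 2 characters to the front (rotate right by 2), then delete the first character.
Working it through for "gjqlfbwdyxzaeb": intermediate "ebgjqlfbwdyxza", final "bgjqlfbwdyxza".

bgjqlfbwdyxza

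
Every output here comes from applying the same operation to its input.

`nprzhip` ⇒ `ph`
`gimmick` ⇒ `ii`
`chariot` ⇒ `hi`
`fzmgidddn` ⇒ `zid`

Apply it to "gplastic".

The rule is to keep one character in every 3, starting at position 2 (positions 2nd, 5th, 8th, ...).
"gplastic" → "psc".

psc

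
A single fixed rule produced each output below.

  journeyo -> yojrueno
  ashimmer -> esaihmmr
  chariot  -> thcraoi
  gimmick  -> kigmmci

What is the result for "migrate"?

eimrgta

Looking at the pairs, the operation is to swap each adjacent pair of characters (1↔2, 3↔4, ...), then move the last character to the front.
"migrate" → "eimrgta".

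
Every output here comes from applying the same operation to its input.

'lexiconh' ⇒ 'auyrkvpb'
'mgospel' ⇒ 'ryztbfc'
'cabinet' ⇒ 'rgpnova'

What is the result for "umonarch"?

puhzbane

The pattern: move the last 2 characters to the front (rotate right by 2), then shift every letter 13 places forward in the alphabet (wrapping around) — i.e. ROT13.
Applying both steps to "umonarch": "chumonar", then "puhzbane".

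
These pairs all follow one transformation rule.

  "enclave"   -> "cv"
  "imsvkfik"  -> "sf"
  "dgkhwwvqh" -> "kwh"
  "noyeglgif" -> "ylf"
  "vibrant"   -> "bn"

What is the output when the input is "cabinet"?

be

The rule is to keep one character in every 3, starting at position 3 (positions 3rd, 6th, 9th, ...).
"cabinet" → "be".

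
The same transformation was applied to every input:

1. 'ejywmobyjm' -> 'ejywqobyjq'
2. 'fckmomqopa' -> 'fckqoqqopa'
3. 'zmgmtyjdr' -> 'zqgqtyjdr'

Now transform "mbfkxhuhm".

The transformation: replace every "m" with "q".
On "mbfkxhuhm" that produces "qbfkxhuhq".

qbfkxhuhq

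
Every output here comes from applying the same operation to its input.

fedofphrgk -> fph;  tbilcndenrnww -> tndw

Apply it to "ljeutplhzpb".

The transformation: swap each adjacent pair of characters (1↔2, 3↔4, ...), then keep one character in every 3, starting at position 2 (positions 2nd, 5th, 8th, ...).
Starting from "ljeutplhzpb": after the first operation, "jluepthlpzb"; after the second, "lplb".

lplb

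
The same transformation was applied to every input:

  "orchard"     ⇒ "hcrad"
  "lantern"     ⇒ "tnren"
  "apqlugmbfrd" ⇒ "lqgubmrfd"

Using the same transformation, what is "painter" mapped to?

nietr

Looking at the pairs, the operation is to delete the first 2 characters, then swap each adjacent pair of characters (1↔2, 3↔4, ...).
Applying that to "painter" gives "nietr".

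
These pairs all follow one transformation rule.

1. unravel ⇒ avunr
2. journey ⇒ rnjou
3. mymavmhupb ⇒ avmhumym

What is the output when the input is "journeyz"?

rnejou

Each output is the input with this applied: delete the last 2 characters, then move the first 3 characters to the end (rotate left by 3).
"journeyz" → "journe" → "rnejou".
(Check on "mymavmhupb": → "mymavmhu" → "avmhumym" ✓)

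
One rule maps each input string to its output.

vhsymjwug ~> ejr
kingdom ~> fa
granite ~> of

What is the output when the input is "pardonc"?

xl

The transformation: keep one character in every 3, starting at position 2 (positions 2nd, 5th, 8th, ...), then shift every letter 3 places backward in the alphabet (wrapping around).
Working it through for "pardonc": intermediate "ao", final "xl".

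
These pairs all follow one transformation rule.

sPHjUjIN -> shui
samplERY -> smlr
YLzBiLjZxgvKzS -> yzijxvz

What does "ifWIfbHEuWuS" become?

The transformation: keep every other character starting from the first (positions 1st, 3rd, 5th, ...), then convert every letter to lowercase.
"ifWIfbHEuWuS" → "iWfHuu" → "iwfhuu".

iwfhuu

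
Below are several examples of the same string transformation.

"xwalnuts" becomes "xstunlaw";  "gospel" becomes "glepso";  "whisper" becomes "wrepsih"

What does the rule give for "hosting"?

hgnitso

What's happening: reverse the string, then move the last character to the front.
For "hosting", step one produces "gnitsoh"; step two turns that into "hgnitso".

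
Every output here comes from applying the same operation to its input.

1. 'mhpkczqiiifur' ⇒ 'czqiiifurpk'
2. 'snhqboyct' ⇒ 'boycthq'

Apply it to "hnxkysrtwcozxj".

Each output is the input with this applied: delete the first 2 characters, then move the first 2 characters to the end (rotate left by 2).
Starting from "hnxkysrtwcozxj": after the first operation, "xkysrtwcozxj"; after the second, "ysrtwcozxjxk".
(Check on "mhpkczqiiifur": → "pkczqiiifur" → "czqiiifurpk" ✓)

ysrtwcozxjxk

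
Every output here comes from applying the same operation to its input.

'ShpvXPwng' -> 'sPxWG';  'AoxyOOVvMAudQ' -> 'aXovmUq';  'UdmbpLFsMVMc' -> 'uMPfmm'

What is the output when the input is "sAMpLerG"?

The transformation: flip the case of every letter, then keep every other character starting from the first (positions 1st, 3rd, 5th, ...).
"sAMpLerG" → "SamPlERg" → "SmlR".

SmlR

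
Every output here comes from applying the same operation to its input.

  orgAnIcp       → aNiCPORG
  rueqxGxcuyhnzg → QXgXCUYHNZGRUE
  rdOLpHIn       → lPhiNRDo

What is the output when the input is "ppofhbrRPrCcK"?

What's happening: move the first 3 characters to the end (rotate left by 3), then flip the case of every letter.
For "ppofhbrRPrCcK", step one produces "fhbrRPrCcKppo"; step two turns that into "FHBRrpRcCkPPO".

FHBRrpRcCkPPO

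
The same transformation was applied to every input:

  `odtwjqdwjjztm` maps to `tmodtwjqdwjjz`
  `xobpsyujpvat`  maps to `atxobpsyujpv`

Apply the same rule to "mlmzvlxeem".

emmlmzvlxe

In each case the input is transformed by: move the last 2 characters to the front (rotate right by 2).
Applying that to "mlmzvlxeem" gives "emmlmzvlxe".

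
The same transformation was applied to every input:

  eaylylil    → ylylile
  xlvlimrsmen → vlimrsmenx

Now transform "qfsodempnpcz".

sodempnpczq

Looking at the pairs, the operation is to move the first character to the end, then delete the first character.
Working it through for "qfsodempnpcz": intermediate "fsodempnpczq", final "sodempnpczq".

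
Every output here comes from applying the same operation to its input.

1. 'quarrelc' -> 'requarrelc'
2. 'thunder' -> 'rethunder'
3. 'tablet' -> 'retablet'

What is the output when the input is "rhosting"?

rerhosting

Each output is the input with this applied: prepend "re".
For "rhosting" the result is "rerhosting".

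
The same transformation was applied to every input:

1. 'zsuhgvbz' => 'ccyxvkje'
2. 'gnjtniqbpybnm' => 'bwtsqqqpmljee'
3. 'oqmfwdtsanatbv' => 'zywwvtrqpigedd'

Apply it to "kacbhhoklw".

Rule — sort the characters into reverse alphabetical order, then shift every letter 3 places forward in the alphabet (wrapping around).
For "kacbhhoklw", step one produces "wolkkhhcba"; step two turns that into "zronnkkfed".

zronnkkfed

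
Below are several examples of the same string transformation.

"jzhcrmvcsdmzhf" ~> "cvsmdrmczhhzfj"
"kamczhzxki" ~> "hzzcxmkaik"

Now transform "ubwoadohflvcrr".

hofdlavocwrbru

The rule is to swap the front and back halves of the string, then take characters alternately from the front and the back (1st, last, 2nd, 2nd-last, ...).
"ubwoadohflvcrr" → "hofdlavocwrbru".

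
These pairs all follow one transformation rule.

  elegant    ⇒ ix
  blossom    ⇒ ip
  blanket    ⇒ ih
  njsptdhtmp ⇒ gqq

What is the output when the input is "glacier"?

if

Looking at the pairs, the operation is to keep one character in every 3, starting at position 2 (positions 2nd, 5th, 8th, ...), then shift every letter 3 places backward in the alphabet (wrapping around).
Working it through for "glacier": intermediate "li", final "if".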